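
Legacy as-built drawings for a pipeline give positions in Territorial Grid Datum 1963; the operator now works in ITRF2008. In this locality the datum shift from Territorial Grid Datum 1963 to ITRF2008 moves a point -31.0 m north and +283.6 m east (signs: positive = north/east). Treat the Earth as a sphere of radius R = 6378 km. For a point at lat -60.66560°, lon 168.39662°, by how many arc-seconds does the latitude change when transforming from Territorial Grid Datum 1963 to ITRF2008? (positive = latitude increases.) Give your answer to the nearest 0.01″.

On a sphere of radius R, 1 rad of latitude = R, so Δφ = ΔN / R = -31.0 / 6378000 = -4.8605e-06 rad = -1.003″.

Δφ = -1.00″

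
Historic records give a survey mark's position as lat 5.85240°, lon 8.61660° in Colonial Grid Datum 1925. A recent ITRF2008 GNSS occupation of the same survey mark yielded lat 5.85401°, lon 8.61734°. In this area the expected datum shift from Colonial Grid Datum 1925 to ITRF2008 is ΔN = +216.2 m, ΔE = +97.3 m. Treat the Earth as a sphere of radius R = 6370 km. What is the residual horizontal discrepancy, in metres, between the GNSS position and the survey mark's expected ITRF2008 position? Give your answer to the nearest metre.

40 m

Observed coordinate differences: Δφ = +0.00161°, Δλ = +0.00074°.
Converting to metres (1° lat = 111177 m, cos φ = 0.994788): observed ΔN = 179.0 m, observed ΔE = 81.8 m.
Subtracting the expected shift leaves a residual of 179.0 − (216.2) = -37.2 m north and 81.8 − (97.3) = -15.5 m east.
Residual distance = √((-37.2)² + (-15.5)²) = 40.3 m.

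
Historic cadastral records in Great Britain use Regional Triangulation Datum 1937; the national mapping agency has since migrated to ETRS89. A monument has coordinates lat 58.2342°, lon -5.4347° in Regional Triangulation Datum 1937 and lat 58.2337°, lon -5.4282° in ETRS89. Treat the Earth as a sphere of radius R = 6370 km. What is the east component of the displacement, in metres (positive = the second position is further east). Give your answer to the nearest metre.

ΔE = 380 m

Δφ = 58.2337° − 58.2342° = -0.0005°; Δλ = -5.4282° − -5.4347° = +0.0065°.
1° along a meridian = πR/180 = 111177 m.
ΔN = Δφ × 111177 = -55.6 m; ΔE = Δλ × 111177 × cos(58.2342°) = +0.0065 × 111177 × 0.526448 = 380.4 m.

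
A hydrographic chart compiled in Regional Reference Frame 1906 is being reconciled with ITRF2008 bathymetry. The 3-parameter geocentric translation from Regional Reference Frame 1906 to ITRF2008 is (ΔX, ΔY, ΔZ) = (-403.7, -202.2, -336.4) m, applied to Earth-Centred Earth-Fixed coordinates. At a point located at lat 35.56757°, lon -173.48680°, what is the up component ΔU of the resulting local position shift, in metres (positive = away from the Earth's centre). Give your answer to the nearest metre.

ΔU = 149 m

The local up (radial) axis is (cos φ cos λ, cos φ sin λ, sin φ), giving ΔU = 326.262 + 18.657 − 195.671 = 149.25 m.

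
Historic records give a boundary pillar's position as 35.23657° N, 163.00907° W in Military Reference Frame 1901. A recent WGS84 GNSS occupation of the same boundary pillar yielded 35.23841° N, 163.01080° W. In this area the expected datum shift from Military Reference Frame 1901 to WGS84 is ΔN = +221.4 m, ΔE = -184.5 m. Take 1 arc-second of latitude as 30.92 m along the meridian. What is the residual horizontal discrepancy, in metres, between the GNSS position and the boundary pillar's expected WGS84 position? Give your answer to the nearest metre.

32 m

Observed coordinate differences: Δφ = +0.00184°, Δλ = -0.00173°.
Converting to metres (1° lat = 111312 m, cos φ = 0.816777): observed ΔN = 204.8 m, observed ΔE = -157.3 m.
Subtracting the expected shift leaves a residual of 204.8 − (221.4) = -16.6 m north and -157.3 − (-184.5) = 27.2 m east.
Residual distance = √((-16.6)² + 27.2²) = 31.9 m.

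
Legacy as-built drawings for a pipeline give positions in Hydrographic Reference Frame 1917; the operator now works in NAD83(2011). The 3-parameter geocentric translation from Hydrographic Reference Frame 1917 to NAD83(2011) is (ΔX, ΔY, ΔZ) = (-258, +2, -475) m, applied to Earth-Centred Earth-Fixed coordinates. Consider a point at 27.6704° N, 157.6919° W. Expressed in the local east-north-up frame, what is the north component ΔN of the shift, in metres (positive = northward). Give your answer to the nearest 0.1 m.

ΔN = -531.2 m

The local north axis is (−sin φ cos λ, −sin φ sin λ, cos φ), giving ΔN = -110.844 + 0.353 − 420.676 = -531.17 m.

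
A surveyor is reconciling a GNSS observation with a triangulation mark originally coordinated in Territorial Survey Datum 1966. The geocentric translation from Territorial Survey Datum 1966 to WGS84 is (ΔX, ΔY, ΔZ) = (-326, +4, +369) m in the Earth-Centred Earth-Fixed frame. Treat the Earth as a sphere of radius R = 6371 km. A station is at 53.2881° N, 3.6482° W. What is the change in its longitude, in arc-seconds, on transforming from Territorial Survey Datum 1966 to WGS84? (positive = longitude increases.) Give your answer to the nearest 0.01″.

sin φ = 0.801652, cos φ = 0.597792, sin λ = -0.063630, cos λ = 0.997974.
East component: ΔE = −sin λ·ΔX + cos λ·ΔY = −(-0.063630)(-326) + (0.997974)(4) = -16.75 m.
1° of latitude spans πR/180 = 111195 m; at latitude φ, 1° of longitude spans that × cos φ = 66471.4 m, so Δλ = -16.75 / 66471.4 × 3600 = -0.907″.

Δλ = -0.91″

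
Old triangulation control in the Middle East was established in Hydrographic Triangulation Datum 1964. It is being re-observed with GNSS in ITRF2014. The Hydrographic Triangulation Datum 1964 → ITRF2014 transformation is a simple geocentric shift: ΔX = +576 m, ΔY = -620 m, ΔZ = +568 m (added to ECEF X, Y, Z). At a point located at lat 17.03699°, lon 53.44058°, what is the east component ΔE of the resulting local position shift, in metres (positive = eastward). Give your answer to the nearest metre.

ΔE = -832 m

The local east axis at (φ, λ) is (−sin λ, cos λ, 0), so ΔE = −sin(53.44058°)·576 + cos(53.44058°)·(-620) = -831.97 m.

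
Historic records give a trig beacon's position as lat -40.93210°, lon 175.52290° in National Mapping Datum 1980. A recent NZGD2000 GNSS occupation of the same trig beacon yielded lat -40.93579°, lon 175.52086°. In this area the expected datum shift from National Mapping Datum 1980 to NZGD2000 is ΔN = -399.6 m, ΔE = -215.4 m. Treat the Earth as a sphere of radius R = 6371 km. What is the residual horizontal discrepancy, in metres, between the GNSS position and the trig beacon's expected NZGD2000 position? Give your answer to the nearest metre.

Observed coordinate differences: Δφ = -0.00369°, Δλ = -0.00204°.
Converting to metres (1° lat = 111195 m, cos φ = 0.755487): observed ΔN = -410.3 m, observed ΔE = -171.4 m.
Subtracting the expected shift leaves a residual of -410.3 − (-399.6) = -10.7 m north and -171.4 − (-215.4) = 44.0 m east.
Residual distance = √((-10.7)² + 44.0²) = 45.3 m.

45 m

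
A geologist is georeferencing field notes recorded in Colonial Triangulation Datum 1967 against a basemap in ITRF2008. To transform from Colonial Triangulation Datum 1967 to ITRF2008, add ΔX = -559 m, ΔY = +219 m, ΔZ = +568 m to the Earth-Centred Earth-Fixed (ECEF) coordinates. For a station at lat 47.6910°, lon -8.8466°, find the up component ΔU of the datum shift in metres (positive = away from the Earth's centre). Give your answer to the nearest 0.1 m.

ΔU = 25.6 m

The local up (radial) axis is (cos φ cos λ, cos φ sin λ, sin φ), giving ΔU = -371.803 − 22.671 + 420.050 = 25.58 m.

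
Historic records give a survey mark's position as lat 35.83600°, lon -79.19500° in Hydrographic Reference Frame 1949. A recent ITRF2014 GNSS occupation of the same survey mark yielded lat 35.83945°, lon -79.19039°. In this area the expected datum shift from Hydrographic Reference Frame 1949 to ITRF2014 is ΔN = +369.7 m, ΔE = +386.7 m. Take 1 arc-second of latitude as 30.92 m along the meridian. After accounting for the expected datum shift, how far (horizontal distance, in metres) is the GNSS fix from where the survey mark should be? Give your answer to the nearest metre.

33 m

Observed coordinate differences: Δφ = +0.00345°, Δλ = +0.00461°.
Converting to metres (1° lat = 111312 m, cos φ = 0.810696): observed ΔN = 384.0 m, observed ΔE = 416.0 m.
Subtracting the expected shift leaves a residual of 384.0 − (369.7) = 14.3 m north and 416.0 − (386.7) = 29.3 m east.
Residual distance = √(14.3² + 29.3²) = 32.6 m.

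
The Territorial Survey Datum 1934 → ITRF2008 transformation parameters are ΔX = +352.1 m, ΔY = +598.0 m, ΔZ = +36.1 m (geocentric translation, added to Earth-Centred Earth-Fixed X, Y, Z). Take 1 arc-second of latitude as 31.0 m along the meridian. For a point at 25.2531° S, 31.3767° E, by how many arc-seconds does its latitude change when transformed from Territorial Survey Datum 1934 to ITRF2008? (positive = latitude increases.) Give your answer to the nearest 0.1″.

sin φ = -0.426618, cos φ = 0.904432, sin λ = 0.520662, cos λ = 0.853763.
North component: ΔN = −sin φ cos λ·ΔX − sin φ sin λ·ΔY + cos φ·ΔZ = −(-0.426618)(0.853763)(352.1) − (-0.426618)(0.520662)(598.0) + (0.904432)(36.1) = 293.73 m.
1° of latitude spans 3600 × 31.00 = 111600 m, so Δφ = 293.73 / 111600 × 3600 = 9.475″.

Δφ = 9.5″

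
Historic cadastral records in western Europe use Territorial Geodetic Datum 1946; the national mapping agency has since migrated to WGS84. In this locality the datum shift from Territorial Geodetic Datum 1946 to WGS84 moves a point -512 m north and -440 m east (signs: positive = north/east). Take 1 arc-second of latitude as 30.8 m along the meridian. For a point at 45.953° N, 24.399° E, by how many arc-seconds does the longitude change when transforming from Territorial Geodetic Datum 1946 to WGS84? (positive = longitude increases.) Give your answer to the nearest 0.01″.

Δλ = -20.55″

At latitude 45.953°, cos φ = 0.695248.
1″ of longitude at this latitude = 30.80 × cos φ = 21.4136 m, so Δλ = -440.0 / 21.4136 = -20.548″.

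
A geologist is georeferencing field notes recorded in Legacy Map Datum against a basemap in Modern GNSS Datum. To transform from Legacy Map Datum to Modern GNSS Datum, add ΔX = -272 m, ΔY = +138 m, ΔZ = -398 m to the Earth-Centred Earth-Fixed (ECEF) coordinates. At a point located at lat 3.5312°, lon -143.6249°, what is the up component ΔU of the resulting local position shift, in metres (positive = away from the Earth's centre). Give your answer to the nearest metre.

ΔU = 112 m

At φ = 3.5312°, λ = -143.6249°: sin φ = 0.061592, cos φ = 0.998101, sin λ = -0.593069, cos λ = -0.805152.
ΔU = cos φ cos λ·ΔX + cos φ sin λ·ΔY + sin φ·ΔZ = (0.998101)(-0.805152)(-272) + (0.998101)(-0.593069)(138) + (0.061592)(-398) = 112.38 m.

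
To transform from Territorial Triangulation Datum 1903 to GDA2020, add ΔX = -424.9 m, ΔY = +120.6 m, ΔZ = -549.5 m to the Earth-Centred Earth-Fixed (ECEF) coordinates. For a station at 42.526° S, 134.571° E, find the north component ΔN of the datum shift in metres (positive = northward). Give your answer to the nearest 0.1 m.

The local north axis is (−sin φ cos λ, −sin φ sin λ, cos φ), giving ΔN = 201.555 + 58.071 − 404.965 = -145.34 m.

ΔN = -145.3 m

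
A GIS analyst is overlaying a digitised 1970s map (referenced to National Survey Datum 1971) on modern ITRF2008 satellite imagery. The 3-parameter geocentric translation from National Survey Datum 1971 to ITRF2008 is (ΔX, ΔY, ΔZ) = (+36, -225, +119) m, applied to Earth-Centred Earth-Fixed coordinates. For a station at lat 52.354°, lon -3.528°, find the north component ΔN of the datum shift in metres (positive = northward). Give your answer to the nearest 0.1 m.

ΔN = 33.3 m

The local north axis is (−sin φ cos λ, −sin φ sin λ, cos φ), giving ΔN = -28.451 − 10.963 + 72.683 = 33.27 m.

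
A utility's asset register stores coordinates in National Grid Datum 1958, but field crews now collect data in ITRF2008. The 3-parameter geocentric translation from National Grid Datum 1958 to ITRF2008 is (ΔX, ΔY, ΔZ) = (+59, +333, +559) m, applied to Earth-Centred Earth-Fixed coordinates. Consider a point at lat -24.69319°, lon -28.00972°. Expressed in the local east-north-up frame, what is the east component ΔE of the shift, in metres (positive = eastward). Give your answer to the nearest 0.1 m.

ΔE = 321.7 m

At φ = -24.69319°, λ = -28.00972°: sin φ = -0.417759, cos φ = 0.908558, sin λ = -0.469621, cos λ = 0.882868.
ΔE = −sin λ·ΔX + cos λ·ΔY = −(-0.469621)·(59) + (0.882868)·(333) = 321.70 m.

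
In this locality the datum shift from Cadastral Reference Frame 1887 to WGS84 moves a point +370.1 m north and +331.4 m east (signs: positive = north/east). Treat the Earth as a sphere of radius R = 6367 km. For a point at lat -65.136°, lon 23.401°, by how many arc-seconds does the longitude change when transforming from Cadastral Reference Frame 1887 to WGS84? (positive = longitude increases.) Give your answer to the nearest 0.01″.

Δλ = 25.53″

At latitude -65.136°, cos φ = 0.420466.
One radian of longitude at latitude φ spans R cos φ, so Δλ = ΔE / (R cos φ) = 331.4 / (6367000 × 0.420466) = 1.2379e-04 rad = 25.534″.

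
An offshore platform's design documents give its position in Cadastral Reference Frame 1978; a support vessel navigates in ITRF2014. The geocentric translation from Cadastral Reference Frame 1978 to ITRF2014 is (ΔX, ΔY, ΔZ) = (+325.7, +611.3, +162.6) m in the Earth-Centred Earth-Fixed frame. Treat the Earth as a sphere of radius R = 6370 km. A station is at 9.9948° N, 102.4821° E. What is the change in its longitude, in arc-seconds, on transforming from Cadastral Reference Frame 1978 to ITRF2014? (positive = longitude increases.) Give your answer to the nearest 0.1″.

Δλ = -14.8″

sin φ = 0.173559, cos φ = 0.984824, sin λ = 0.976364, cos λ = -0.216135.
East component: ΔE = −sin λ·ΔX + cos λ·ΔY = −(0.976364)(325.7) + (-0.216135)(611.3) = -450.12 m.
1° of latitude spans πR/180 = 111177 m; at latitude φ, 1° of longitude spans that × cos φ = 109490.2 m, so Δλ = -450.12 / 109490.2 × 3600 = -14.800″.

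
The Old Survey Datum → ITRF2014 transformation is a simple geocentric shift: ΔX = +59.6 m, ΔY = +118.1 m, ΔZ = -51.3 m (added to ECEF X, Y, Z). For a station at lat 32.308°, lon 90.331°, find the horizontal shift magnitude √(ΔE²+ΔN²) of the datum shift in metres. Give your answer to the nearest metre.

122 m

At φ = 32.308°, λ = 90.331°: sin φ = 0.534470, cos φ = 0.845187, sin λ = 0.999983, cos λ = -0.005777.
ΔE = −sin λ·ΔX + cos λ·ΔY = −(0.999983)·(59.6) + (-0.005777)·(118.1) = -60.28 m.
ΔN = −sin φ cos λ·ΔX − sin φ sin λ·ΔY + cos φ·ΔZ = −(0.534470)(-0.005777)(59.6) − (0.534470)(0.999983)(118.1) + (0.845187)(-51.3) = -106.29 m.
Horizontal magnitude = √(ΔE² + ΔN²) = √((-60.28)² + (-106.29)²) = 122.20 m.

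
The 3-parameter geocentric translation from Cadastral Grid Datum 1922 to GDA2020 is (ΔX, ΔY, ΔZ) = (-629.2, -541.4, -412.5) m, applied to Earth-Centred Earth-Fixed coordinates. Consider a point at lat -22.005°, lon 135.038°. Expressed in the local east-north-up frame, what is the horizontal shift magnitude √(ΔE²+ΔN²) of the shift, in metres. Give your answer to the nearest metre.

The local east axis at (φ, λ) is (−sin λ, cos λ, 0), so ΔE = −sin(135.038°)·(-629.2) + cos(135.038°)·(-541.4) = 827.70 m.
The local north axis is (−sin φ cos λ, −sin φ sin λ, cos φ), giving ΔN = 166.813 − 143.346 − 382.450 = -358.98 m.
Horizontal magnitude = √(ΔE² + ΔN²) = √(827.70² + (-358.98)²) = 902.19 m.

902 m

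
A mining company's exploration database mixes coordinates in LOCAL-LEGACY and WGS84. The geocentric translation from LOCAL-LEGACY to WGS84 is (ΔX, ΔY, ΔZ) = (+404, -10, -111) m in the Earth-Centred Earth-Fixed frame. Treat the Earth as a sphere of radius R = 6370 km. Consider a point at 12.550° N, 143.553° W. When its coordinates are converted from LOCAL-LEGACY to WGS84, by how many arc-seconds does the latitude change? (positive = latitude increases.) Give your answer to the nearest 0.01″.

sin φ = 0.217292, cos φ = 0.976107, sin λ = -0.594079, cos λ = -0.804407.
North component: ΔN = −sin φ cos λ·ΔX − sin φ sin λ·ΔY + cos φ·ΔZ = −(0.217292)(-0.804407)(404) − (0.217292)(-0.594079)(-10) + (0.976107)(-111) = -39.02 m.
1° of latitude spans πR/180 = 111177 m, so Δφ = -39.02 / 111177 × 3600 = -1.264″.

Δφ = -1.26″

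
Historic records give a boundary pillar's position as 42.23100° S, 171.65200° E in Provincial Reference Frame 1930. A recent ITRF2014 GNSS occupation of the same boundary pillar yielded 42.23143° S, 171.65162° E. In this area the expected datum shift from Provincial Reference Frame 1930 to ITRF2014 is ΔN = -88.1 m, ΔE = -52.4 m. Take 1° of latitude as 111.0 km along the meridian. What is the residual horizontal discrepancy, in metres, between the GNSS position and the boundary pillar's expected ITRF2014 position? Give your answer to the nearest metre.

46 m

Observed coordinate differences: Δφ = -0.00043°, Δλ = -0.00038°.
Converting to metres (1° lat = 111000 m, cos φ = 0.740441): observed ΔN = -47.7 m, observed ΔE = -31.2 m.
Subtracting the expected shift leaves a residual of -47.7 − (-88.1) = 40.4 m north and -31.2 − (-52.4) = 21.2 m east.
Residual distance = √(40.4² + 21.2²) = 45.6 m.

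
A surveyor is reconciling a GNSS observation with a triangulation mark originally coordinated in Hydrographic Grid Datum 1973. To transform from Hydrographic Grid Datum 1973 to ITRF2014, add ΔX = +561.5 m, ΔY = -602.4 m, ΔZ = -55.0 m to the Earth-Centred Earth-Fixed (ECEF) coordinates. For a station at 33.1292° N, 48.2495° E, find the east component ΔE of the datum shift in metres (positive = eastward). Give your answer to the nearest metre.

ΔE = -820 m

The local east axis at (φ, λ) is (−sin λ, cos λ, 0), so ΔE = −sin(48.2495°)·561.5 + cos(48.2495°)·(-602.4) = -820.04 m.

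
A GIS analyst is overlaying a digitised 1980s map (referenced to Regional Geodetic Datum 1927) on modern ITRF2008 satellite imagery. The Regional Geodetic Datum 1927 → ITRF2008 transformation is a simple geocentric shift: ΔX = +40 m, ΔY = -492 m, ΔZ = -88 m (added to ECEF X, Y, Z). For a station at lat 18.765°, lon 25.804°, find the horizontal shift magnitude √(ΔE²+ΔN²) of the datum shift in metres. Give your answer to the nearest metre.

461 m

At φ = 18.765°, λ = 25.804°: sin φ = 0.321687, cos φ = 0.946846, sin λ = 0.435294, cos λ = 0.900288.
ΔE = −sin λ·ΔX + cos λ·ΔY = −(0.435294)·(40) + (0.900288)·(-492) = -460.35 m.
ΔN = −sin φ cos λ·ΔX − sin φ sin λ·ΔY + cos φ·ΔZ = −(0.321687)(0.900288)(40) − (0.321687)(0.435294)(-492) + (0.946846)(-88) = -26.01 m.
Horizontal magnitude = √(ΔE² + ΔN²) = √((-460.35)² + (-26.01)²) = 461.09 m.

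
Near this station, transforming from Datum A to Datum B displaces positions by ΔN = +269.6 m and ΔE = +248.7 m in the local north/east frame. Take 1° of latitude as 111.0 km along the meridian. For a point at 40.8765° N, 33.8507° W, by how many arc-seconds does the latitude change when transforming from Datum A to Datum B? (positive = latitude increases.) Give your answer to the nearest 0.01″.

Δφ = 8.74″

1° of latitude = 111.0 km, so Δφ = 269.6 / 111000 = 0.0024288° = 8.744″.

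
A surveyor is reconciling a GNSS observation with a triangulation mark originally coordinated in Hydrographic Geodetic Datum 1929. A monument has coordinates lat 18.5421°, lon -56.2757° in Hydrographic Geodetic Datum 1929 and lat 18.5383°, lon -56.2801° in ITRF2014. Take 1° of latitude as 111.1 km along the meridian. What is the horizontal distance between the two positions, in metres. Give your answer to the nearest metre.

Δφ = 18.5383° − 18.5421° = -0.0038°; Δλ = -56.2801° − -56.2757° = -0.0044°.
ΔN = Δφ × 111100 = -422.2 m; ΔE = Δλ × 111100 × cos(18.5421°) = -0.0044 × 111100 × 0.948090 = -463.5 m.
Distance = √(ΔE² + ΔN²) = √((-463.5)² + (-422.2)²) = 626.9 m.

627 m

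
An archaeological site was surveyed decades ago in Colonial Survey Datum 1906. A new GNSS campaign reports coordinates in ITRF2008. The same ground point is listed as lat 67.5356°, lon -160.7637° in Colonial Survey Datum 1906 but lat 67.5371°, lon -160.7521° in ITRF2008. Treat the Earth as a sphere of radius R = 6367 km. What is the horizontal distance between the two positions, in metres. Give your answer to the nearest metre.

520 m

Δφ = 67.5371° − 67.5356° = +0.0015°; Δλ = -160.7521° − -160.7637° = +0.0116°.
1° along a meridian = πR/180 = 111125 m.
ΔN = Δφ × 111125 = 166.7 m; ΔE = Δλ × 111125 × cos(67.5356°) = +0.0116 × 111125 × 0.382109 = 492.6 m.
Distance = √(ΔE² + ΔN²) = √(492.6² + 166.7²) = 520.0 m.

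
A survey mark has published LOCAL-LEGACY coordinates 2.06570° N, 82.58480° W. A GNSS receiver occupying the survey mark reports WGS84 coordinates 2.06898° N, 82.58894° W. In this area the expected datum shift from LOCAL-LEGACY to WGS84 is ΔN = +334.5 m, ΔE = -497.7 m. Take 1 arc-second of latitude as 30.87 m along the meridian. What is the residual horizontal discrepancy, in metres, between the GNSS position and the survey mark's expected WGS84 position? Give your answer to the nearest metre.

48 m

Observed coordinate differences: Δφ = +0.00328°, Δλ = -0.00414°.
Converting to metres (1° lat = 111132 m, cos φ = 0.999350): observed ΔN = 364.5 m, observed ΔE = -459.8 m.
Subtracting the expected shift leaves a residual of 364.5 − (334.5) = 30.0 m north and -459.8 − (-497.7) = 37.9 m east.
Residual distance = √(30.0² + 37.9²) = 48.4 m.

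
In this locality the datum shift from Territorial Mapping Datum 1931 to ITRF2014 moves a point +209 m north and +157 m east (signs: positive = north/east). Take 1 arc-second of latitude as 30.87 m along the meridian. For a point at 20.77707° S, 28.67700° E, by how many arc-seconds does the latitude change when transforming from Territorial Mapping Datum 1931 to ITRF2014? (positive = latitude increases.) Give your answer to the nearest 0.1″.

1″ of latitude = 30.87 m, so Δφ = 209.0 / 30.87 = 6.770″.

Δφ = 6.8″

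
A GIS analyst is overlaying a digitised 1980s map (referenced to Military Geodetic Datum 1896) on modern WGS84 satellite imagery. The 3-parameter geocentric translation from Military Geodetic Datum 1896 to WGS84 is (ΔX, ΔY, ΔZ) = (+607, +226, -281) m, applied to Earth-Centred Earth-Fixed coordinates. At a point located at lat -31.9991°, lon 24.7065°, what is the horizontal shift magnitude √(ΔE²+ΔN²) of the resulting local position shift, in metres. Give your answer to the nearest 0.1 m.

At φ = -31.9991°, λ = 24.7065°: sin φ = -0.529906, cos φ = 0.848056, sin λ = 0.417970, cos λ = 0.908461.
ΔE = −sin λ·ΔX + cos λ·ΔY = −(0.417970)·(607) + (0.908461)·(226) = -48.40 m.
ΔN = −sin φ cos λ·ΔX − sin φ sin λ·ΔY + cos φ·ΔZ = −(-0.529906)(0.908461)(607) − (-0.529906)(0.417970)(226) + (0.848056)(-281) = 103.96 m.
Horizontal magnitude = √(ΔE² + ΔN²) = √((-48.40)² + 103.96²) = 114.67 m.

114.7 m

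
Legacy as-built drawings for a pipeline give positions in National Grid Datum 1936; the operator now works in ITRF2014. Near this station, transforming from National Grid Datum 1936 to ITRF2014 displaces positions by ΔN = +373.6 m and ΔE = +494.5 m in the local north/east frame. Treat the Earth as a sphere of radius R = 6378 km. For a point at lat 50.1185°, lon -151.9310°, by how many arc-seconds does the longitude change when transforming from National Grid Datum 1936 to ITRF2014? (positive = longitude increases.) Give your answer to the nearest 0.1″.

At latitude 50.1185°, cos φ = 0.641202.
One radian of longitude at latitude φ spans R cos φ, so Δλ = ΔE / (R cos φ) = 494.5 / (6378000 × 0.641202) = 1.2092e-04 rad = 24.941″.

Δλ = 24.9″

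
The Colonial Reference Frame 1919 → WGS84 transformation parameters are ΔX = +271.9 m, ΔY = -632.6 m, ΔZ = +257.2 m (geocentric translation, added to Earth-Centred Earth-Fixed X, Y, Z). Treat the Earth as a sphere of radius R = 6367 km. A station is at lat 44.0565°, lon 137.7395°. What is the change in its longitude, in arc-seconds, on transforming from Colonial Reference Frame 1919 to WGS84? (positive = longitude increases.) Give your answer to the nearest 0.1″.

sin φ = 0.695367, cos φ = 0.718654, sin λ = 0.672502, cos λ = -0.740095.
East component: ΔE = −sin λ·ΔX + cos λ·ΔY = −(0.672502)(271.9) + (-0.740095)(-632.6) = 285.33 m.
1° of latitude spans πR/180 = 111125 m; at latitude φ, 1° of longitude spans that × cos φ = 79860.6 m, so Δλ = 285.33 / 79860.6 × 3600 = 12.862″.

Δλ = 12.9″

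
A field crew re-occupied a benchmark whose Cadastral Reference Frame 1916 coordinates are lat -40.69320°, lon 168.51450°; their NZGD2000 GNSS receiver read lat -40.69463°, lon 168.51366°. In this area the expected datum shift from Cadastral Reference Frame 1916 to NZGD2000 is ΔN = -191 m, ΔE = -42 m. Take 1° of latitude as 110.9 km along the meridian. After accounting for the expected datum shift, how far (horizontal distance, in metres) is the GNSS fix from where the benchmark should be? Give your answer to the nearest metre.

43 m

Observed coordinate differences: Δφ = -0.00143°, Δλ = -0.00084°.
Converting to metres (1° lat = 110900 m, cos φ = 0.758212): observed ΔN = -158.6 m, observed ΔE = -70.6 m.
Subtracting the expected shift leaves a residual of -158.6 − (-191) = 32.4 m north and -70.6 − (-42) = -28.6 m east.
Residual distance = √(32.4² + (-28.6)²) = 43.2 m.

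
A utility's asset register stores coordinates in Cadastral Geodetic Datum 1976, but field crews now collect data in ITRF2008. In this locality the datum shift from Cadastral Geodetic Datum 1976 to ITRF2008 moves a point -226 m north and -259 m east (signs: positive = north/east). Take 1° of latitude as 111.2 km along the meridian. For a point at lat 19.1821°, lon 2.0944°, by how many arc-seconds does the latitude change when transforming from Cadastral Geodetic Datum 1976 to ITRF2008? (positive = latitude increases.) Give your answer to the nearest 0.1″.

1° of latitude = 111.2 km, so Δφ = -226.0 / 111200 = -0.0020324° = -7.317″.

Δφ = -7.3″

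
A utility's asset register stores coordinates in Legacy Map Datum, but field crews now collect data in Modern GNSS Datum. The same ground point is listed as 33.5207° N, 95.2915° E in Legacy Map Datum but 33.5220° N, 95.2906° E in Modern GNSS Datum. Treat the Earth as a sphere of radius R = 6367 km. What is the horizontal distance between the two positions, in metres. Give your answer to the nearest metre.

Δφ = 33.5220° − 33.5207° = +0.0013°; Δλ = 95.2906° − 95.2915° = -0.0009°.
1° along a meridian = πR/180 = 111125 m.
ΔN = Δφ × 111125 = 144.5 m; ΔE = Δλ × 111125 × cos(33.5207°) = -0.0009 × 111125 × 0.833686 = -83.4 m.
Distance = √(ΔE² + ΔN²) = √((-83.4)² + 144.5²) = 166.8 m.

167 m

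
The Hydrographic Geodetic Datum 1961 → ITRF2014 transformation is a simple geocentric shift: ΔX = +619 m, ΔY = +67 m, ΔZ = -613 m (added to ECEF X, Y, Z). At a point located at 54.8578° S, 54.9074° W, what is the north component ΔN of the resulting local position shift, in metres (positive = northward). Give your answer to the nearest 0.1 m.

At φ = -54.8578°, λ = -54.9074°: sin φ = -0.817726, cos φ = 0.575608, sin λ = -0.818224, cos λ = 0.574900.
ΔN = −sin φ cos λ·ΔX − sin φ sin λ·ΔY + cos φ·ΔZ = −(-0.817726)(0.574900)(619) − (-0.817726)(-0.818224)(67) + (0.575608)(-613) = -106.68 m.

ΔN = -106.7 m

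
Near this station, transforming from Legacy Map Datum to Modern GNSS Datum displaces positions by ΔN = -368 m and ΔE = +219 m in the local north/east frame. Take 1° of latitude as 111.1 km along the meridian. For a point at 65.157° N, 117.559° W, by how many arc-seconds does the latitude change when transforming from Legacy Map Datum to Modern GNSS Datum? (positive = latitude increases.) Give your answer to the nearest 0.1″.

Δφ = -11.9″

1° of latitude = 111.1 km, so Δφ = -368.0 / 111100 = -0.0033123° = -11.924″.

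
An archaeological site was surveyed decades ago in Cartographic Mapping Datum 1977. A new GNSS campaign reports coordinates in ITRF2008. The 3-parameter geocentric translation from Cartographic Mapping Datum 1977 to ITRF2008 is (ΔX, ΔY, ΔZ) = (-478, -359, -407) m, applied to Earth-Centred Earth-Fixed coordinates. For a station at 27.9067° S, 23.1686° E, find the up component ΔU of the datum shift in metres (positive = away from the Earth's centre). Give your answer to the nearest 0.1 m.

ΔU = -322.7 m

At φ = -27.9067°, λ = 23.1686°: sin φ = -0.468033, cos φ = 0.883711, sin λ = 0.393438, cos λ = 0.919351.
ΔU = cos φ cos λ·ΔX + cos φ sin λ·ΔY + sin φ·ΔZ = (0.883711)(0.919351)(-478) + (0.883711)(0.393438)(-359) + (-0.468033)(-407) = -322.68 m.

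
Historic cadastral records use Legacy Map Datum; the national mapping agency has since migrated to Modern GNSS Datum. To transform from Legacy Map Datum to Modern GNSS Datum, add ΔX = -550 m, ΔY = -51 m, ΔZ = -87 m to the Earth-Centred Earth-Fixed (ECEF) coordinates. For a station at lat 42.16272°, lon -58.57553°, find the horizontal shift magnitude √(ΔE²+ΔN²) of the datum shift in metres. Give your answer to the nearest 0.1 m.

At φ = 42.16272°, λ = -58.57553°: sin φ = 0.671238, cos φ = 0.741242, sin λ = -0.853328, cos λ = 0.521374.
ΔE = −sin λ·ΔX + cos λ·ΔY = −(-0.853328)·(-550) + (0.521374)·(-51) = -495.92 m.
ΔN = −sin φ cos λ·ΔX − sin φ sin λ·ΔY + cos φ·ΔZ = −(0.671238)(0.521374)(-550) − (0.671238)(-0.853328)(-51) + (0.741242)(-87) = 98.78 m.
Horizontal magnitude = √(ΔE² + ΔN²) = √((-495.92)² + 98.78²) = 505.66 m.

505.7 m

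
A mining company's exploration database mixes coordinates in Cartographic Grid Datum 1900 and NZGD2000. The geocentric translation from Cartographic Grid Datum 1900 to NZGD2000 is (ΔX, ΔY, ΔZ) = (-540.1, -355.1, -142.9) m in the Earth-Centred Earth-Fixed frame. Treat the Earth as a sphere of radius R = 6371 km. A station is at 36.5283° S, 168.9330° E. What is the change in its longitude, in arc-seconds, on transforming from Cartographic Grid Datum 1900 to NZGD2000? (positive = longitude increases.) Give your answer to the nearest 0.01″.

Δλ = 18.22″

sin φ = -0.595220, cos φ = 0.803563, sin λ = 0.191957, cos λ = -0.981403.
East component: ΔE = −sin λ·ΔX + cos λ·ΔY = −(0.191957)(-540.1) + (-0.981403)(-355.1) = 452.17 m.
1° of latitude spans πR/180 = 111195 m; at latitude φ, 1° of longitude spans that × cos φ = 89352.1 m, so Δλ = 452.17 / 89352.1 × 3600 = 18.218″.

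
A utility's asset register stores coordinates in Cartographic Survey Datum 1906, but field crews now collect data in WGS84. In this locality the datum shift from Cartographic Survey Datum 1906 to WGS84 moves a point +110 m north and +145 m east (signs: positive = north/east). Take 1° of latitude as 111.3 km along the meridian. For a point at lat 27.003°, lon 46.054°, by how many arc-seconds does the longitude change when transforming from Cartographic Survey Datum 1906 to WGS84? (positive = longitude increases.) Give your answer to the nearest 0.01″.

At latitude 27.003°, cos φ = 0.890983.
1° of longitude at this latitude = 111.3 × cos φ = 99.17 km, so Δλ = 145.0 / 99166.4 = 0.0014622° = 5.264″.

Δλ = 5.26″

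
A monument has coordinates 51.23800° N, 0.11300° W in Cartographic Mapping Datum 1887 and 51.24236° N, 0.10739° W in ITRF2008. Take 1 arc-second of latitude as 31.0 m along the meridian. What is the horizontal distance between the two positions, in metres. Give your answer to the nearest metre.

625 m

Δφ = 51.24236° − 51.23800° = +0.00436°; Δλ = -0.10739° − -0.11300° = +0.00561°.
1° of latitude = 3600 × 31.00 = 111600 m.
ΔN = Δφ × 111600 = 486.6 m; ΔE = Δλ × 111600 × cos(51.23800°) = +0.00561 × 111600 × 0.626087 = 392.0 m.
Distance = √(ΔE² + ΔN²) = √(392.0² + 486.6²) = 624.8 m.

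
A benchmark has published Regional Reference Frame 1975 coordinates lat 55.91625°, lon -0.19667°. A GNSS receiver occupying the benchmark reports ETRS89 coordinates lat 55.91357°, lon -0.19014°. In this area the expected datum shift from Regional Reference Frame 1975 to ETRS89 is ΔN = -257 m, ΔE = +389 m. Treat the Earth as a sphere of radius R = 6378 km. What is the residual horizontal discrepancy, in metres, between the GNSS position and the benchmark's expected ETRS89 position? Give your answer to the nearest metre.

Observed coordinate differences: Δφ = -0.00268°, Δλ = +0.00653°.
Converting to metres (1° lat = 111317 m, cos φ = 0.560404): observed ΔN = -298.3 m, observed ΔE = 407.4 m.
Subtracting the expected shift leaves a residual of -298.3 − (-257) = -41.3 m north and 407.4 − (389) = 18.4 m east.
Residual distance = √((-41.3)² + 18.4²) = 45.2 m.

45 m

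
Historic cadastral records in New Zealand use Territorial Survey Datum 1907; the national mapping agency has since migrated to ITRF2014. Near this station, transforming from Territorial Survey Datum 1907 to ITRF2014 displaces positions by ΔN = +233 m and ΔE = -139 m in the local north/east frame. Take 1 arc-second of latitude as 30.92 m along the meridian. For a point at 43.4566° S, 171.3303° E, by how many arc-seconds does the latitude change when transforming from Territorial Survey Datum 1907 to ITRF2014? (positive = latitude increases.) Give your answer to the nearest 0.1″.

Δφ = 7.5″

1″ of latitude = 30.92 m, so Δφ = 233.0 / 30.92 = 7.536″.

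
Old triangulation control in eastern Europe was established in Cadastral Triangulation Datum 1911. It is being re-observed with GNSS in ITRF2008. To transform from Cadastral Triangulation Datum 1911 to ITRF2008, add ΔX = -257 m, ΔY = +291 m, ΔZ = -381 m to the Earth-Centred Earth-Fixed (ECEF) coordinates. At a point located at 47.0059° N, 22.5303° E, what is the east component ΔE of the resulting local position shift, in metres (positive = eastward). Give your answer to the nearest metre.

ΔE = 367 m

At φ = 47.0059°, λ = 22.5303°: sin φ = 0.731424, cos φ = 0.681923, sin λ = 0.383172, cos λ = 0.923677.
ΔE = −sin λ·ΔX + cos λ·ΔY = −(0.383172)·(-257) + (0.923677)·(291) = 367.27 m.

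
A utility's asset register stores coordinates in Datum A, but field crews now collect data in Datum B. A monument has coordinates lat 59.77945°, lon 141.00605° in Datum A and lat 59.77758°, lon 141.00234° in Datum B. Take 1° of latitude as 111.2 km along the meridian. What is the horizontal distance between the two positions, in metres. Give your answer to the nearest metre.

Δφ = 59.77758° − 59.77945° = -0.00187°; Δλ = 141.00234° − 141.00605° = -0.00371°.
ΔN = Δφ × 111200 = -207.9 m; ΔE = Δλ × 111200 × cos(59.77945°) = -0.00371 × 111200 × 0.503330 = -207.6 m.
Distance = √(ΔE² + ΔN²) = √((-207.6)² + (-207.9)²) = 293.9 m.

294 m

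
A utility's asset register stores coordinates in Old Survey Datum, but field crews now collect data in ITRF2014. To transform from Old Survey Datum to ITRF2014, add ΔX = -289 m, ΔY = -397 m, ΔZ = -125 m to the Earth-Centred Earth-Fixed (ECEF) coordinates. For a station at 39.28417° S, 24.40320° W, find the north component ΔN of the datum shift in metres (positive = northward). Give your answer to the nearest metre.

At φ = -39.28417°, λ = -24.40320°: sin φ = -0.633167, cos φ = 0.774015, sin λ = -0.413155, cos λ = 0.910661.
ΔN = −sin φ cos λ·ΔX − sin φ sin λ·ΔY + cos φ·ΔZ = −(-0.633167)(0.910661)(-289) − (-0.633167)(-0.413155)(-397) + (0.774015)(-125) = -159.54 m.

ΔN = -160 m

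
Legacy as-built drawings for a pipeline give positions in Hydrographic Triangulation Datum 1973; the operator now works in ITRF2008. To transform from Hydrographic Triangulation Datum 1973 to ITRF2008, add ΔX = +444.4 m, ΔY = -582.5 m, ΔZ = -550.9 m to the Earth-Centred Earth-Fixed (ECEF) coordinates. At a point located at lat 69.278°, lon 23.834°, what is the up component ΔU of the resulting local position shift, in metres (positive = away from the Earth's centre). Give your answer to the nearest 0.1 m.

ΔU = -454.7 m

The local up (radial) axis is (cos φ cos λ, cos φ sin λ, sin φ), giving ΔU = 143.834 − 83.286 − 515.261 = -454.71 m.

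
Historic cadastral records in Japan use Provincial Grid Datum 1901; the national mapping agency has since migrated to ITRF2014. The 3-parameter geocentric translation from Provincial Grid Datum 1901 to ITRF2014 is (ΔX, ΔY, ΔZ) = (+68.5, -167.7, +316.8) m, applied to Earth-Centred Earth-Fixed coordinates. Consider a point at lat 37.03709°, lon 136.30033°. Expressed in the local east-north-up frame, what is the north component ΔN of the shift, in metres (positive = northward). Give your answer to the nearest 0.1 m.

The local north axis is (−sin φ cos λ, −sin φ sin λ, cos φ), giving ΔN = 29.830 + 69.786 + 252.884 = 352.50 m.

ΔN = 352.5 m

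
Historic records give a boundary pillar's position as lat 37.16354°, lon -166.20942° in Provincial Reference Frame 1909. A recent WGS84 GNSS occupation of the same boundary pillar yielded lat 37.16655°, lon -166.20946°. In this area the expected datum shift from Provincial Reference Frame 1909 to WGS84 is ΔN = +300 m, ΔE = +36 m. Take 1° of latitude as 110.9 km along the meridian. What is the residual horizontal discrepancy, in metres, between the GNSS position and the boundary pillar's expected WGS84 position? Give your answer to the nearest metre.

Observed coordinate differences: Δφ = +0.00301°, Δλ = -0.00004°.
Converting to metres (1° lat = 110900 m, cos φ = 0.796914): observed ΔN = 333.8 m, observed ΔE = -3.5 m.
Subtracting the expected shift leaves a residual of 333.8 − (300) = 33.8 m north and -3.5 − (36) = -39.5 m east.
Residual distance = √(33.8² + (-39.5)²) = 52.0 m.

52 m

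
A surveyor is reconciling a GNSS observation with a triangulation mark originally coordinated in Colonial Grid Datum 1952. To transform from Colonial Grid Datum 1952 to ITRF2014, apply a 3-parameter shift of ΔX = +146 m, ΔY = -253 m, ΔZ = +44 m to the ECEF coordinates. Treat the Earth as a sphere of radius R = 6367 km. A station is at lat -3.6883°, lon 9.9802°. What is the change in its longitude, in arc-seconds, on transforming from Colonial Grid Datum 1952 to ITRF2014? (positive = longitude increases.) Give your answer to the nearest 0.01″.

sin φ = -0.064329, cos φ = 0.997929, sin λ = 0.173308, cos λ = 0.984868.
East component: ΔE = −sin λ·ΔX + cos λ·ΔY = −(0.173308)(146) + (0.984868)(-253) = -274.47 m.
1° of latitude spans πR/180 = 111125 m; at latitude φ, 1° of longitude spans that × cos φ = 110894.9 m, so Δλ = -274.47 / 110894.9 × 3600 = -8.910″.

Δλ = -8.91″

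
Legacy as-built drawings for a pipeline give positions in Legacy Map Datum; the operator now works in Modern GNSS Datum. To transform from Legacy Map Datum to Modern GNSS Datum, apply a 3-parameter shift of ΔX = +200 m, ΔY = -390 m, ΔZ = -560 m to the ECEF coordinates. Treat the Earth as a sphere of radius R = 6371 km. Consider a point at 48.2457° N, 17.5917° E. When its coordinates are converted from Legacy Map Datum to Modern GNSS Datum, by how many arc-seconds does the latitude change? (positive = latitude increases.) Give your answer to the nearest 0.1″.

Δφ = -13.8″

sin φ = 0.746007, cos φ = 0.665938, sin λ = 0.302232, cos λ = 0.953234.
North component: ΔN = −sin φ cos λ·ΔX − sin φ sin λ·ΔY + cos φ·ΔZ = −(0.746007)(0.953234)(200) − (0.746007)(0.302232)(-390) + (0.665938)(-560) = -427.22 m.
1° of latitude spans πR/180 = 111195 m, so Δφ = -427.22 / 111195 × 3600 = -13.831″.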